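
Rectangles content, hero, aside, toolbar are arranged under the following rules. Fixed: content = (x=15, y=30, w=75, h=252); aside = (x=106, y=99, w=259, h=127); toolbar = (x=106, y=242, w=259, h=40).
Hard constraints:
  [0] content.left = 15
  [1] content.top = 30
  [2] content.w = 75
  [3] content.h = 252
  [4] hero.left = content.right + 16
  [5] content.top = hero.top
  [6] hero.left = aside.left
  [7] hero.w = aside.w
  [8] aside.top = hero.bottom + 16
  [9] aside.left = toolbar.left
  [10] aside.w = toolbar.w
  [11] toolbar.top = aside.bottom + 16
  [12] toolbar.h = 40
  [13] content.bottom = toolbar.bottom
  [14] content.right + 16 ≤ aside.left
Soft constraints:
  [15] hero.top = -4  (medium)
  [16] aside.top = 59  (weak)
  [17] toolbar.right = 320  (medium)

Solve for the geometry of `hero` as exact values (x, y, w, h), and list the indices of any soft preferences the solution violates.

1. hero.x = 106  [hero.left = content.right + 16]
2. hero.y = 30  [content.top = hero.top]
3. hero.w = 259  [hero.w = aside.w]
4. hero.h = 53  [aside.top = hero.bottom + 16]

hero = (x=106, y=30, w=259, h=53)
violated soft preferences: 15, 16, 17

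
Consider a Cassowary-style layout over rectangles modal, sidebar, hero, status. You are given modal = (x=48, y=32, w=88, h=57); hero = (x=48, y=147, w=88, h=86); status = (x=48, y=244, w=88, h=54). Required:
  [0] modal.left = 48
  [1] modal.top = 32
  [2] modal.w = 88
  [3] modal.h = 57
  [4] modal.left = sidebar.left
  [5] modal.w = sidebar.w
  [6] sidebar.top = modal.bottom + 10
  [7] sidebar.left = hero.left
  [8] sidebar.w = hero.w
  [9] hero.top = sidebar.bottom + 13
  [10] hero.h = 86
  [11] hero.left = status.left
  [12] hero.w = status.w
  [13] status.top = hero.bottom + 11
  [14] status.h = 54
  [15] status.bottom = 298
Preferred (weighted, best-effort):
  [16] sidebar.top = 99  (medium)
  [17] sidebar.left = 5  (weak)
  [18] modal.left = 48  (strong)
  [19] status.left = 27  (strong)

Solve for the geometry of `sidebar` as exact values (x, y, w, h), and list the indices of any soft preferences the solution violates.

sidebar = (x=48, y=99, w=88, h=35)
violated soft preferences: 17, 19

1. sidebar.x = 48  [modal.left = sidebar.left]
2. sidebar.w = 88  [modal.w = sidebar.w]
3. sidebar.y = 99  [sidebar.top = modal.bottom + 10]
4. sidebar.h = 35  [hero.top = sidebar.bottom + 13]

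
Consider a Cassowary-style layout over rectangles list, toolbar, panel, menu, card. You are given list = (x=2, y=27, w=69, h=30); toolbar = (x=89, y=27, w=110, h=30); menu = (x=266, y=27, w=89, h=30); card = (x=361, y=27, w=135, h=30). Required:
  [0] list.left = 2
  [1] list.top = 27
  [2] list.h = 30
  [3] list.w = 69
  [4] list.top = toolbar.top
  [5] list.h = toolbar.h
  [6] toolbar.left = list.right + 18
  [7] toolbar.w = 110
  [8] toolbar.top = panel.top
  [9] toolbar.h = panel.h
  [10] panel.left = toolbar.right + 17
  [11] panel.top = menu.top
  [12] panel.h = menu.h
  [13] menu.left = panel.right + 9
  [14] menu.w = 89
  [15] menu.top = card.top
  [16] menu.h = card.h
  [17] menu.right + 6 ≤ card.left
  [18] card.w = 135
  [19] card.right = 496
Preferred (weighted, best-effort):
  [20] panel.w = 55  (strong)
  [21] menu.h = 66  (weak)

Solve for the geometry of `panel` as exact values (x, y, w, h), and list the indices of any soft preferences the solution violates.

1. panel.y = 27  [toolbar.top = panel.top]
2. panel.h = 30  [toolbar.h = panel.h]
3. panel.x = 216  [panel.left = toolbar.right + 17]
4. panel.w = 41  [menu.left = panel.right + 9]

panel = (x=216, y=27, w=41, h=30)
violated soft preferences: 20, 21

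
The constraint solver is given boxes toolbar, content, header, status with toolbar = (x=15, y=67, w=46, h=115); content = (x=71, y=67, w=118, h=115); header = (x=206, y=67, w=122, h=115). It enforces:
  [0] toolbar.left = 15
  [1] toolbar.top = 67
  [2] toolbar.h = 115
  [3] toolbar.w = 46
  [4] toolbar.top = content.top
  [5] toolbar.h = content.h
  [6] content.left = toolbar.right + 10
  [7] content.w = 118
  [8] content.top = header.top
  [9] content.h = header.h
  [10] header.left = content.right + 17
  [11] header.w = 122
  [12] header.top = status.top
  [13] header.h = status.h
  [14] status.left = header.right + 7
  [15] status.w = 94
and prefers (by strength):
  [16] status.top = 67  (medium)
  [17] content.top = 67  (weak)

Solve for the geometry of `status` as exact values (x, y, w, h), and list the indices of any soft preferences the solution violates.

status = (x=335, y=67, w=94, h=115)
violated soft preferences: none

1. status.y = 67  [header.top = status.top]
2. status.h = 115  [header.h = status.h]
3. status.x = 335  [status.left = header.right + 7]
4. status.w = 94  [status.w = 94]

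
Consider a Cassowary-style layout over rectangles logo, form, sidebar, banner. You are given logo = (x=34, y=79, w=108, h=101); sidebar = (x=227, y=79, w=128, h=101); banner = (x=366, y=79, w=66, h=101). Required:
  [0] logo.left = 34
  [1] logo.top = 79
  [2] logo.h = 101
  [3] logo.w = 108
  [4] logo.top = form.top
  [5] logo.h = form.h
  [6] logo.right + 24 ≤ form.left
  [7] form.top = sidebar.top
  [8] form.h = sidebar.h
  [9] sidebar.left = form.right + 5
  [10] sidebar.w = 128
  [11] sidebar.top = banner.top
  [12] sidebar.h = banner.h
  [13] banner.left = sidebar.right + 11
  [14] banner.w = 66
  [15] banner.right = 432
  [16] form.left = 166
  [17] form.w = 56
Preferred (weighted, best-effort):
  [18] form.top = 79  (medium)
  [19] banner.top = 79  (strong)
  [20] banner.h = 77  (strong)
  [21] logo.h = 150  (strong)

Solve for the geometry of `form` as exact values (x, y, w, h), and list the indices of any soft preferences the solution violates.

form = (x=166, y=79, w=56, h=101)
violated soft preferences: 20, 21

1. form.y = 79  [logo.top = form.top]
2. form.h = 101  [logo.h = form.h]
3. form.x = 166  [form.left = 166]
4. form.w = 56  [form.w = 56]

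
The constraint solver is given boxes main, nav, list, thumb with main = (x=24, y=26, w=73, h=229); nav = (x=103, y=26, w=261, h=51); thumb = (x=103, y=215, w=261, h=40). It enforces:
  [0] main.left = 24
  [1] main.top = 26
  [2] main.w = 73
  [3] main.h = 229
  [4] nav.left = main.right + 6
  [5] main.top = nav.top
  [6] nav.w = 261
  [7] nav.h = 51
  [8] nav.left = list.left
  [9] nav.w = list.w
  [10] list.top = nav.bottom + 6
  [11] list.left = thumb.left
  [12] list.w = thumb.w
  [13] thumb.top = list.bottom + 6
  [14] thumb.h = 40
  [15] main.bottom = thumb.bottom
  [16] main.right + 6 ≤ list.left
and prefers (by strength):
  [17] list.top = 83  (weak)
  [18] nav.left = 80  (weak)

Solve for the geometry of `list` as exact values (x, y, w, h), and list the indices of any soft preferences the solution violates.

list = (x=103, y=83, w=261, h=126)
violated soft preferences: 18

1. list.x = 103  [nav.left = list.left]
2. list.w = 261  [nav.w = list.w]
3. list.y = 83  [list.top = nav.bottom + 6]
4. list.h = 126  [thumb.top = list.bottom + 6]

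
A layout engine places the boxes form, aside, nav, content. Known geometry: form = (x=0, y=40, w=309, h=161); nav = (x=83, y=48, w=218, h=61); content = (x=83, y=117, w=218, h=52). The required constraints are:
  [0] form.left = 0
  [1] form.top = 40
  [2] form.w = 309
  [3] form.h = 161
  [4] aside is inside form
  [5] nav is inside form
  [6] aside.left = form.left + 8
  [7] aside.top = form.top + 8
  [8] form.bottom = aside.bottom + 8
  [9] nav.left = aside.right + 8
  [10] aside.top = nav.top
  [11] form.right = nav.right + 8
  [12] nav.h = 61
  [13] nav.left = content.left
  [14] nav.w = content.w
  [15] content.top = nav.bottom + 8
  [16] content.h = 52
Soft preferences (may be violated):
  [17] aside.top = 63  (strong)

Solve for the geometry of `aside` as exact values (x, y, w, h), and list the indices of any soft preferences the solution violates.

1. aside.x = 8  [aside.left = form.left + 8]
2. aside.y = 48  [aside.top = form.top + 8]
3. aside.h = 145  [form.bottom = aside.bottom + 8]
4. aside.w = 67  [nav.left = aside.right + 8]

aside = (x=8, y=48, w=67, h=145)
violated soft preferences: 17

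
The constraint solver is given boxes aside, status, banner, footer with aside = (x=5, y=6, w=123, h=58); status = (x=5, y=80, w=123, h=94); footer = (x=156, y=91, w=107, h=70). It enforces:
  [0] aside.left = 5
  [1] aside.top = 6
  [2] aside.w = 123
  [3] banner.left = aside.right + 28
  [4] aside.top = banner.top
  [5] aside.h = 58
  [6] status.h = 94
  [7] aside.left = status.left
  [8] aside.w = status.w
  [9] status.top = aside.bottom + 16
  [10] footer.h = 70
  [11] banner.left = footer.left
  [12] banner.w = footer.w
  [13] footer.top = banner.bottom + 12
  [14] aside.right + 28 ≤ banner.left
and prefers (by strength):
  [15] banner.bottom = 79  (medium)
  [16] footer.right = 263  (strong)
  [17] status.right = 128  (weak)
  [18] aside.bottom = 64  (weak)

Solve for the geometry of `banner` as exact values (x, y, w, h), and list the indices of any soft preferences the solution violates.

1. banner.x = 156  [banner.left = aside.right + 28]
2. banner.y = 6  [aside.top = banner.top]
3. banner.w = 107  [banner.w = footer.w]
4. banner.h = 73  [footer.top = banner.bottom + 12]

banner = (x=156, y=6, w=107, h=73)
violated soft preferences: none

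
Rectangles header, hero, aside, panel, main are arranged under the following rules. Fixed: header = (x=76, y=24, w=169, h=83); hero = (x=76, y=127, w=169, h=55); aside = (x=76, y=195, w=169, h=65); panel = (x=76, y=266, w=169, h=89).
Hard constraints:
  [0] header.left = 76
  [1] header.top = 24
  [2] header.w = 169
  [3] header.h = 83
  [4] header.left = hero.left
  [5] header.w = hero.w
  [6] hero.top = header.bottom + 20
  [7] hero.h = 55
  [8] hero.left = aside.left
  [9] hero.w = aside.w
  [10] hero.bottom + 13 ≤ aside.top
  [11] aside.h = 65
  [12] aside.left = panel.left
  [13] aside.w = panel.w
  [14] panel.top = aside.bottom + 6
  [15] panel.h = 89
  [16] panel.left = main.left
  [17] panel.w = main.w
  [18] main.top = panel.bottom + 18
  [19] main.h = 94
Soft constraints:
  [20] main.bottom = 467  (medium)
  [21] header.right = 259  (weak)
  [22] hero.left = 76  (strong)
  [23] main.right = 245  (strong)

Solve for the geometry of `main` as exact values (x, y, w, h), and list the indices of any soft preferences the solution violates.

main = (x=76, y=373, w=169, h=94)
violated soft preferences: 21

1. main.x = 76  [panel.left = main.left]
2. main.w = 169  [panel.w = main.w]
3. main.y = 373  [main.top = panel.bottom + 18]
4. main.h = 94  [main.h = 94]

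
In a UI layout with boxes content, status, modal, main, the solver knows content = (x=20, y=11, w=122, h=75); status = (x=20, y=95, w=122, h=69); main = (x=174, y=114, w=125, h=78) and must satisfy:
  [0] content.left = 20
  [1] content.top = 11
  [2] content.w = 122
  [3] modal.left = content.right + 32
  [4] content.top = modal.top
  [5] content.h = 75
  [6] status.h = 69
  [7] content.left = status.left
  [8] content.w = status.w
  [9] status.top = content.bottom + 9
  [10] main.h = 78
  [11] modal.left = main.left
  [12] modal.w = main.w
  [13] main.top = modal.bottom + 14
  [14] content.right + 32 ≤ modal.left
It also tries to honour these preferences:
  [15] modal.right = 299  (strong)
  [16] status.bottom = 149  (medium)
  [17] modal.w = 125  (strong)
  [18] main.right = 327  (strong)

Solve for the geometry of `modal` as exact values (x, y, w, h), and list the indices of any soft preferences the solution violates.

1. modal.x = 174  [modal.left = content.right + 32]
2. modal.y = 11  [content.top = modal.top]
3. modal.w = 125  [modal.w = main.w]
4. modal.h = 89  [main.top = modal.bottom + 14]

modal = (x=174, y=11, w=125, h=89)
violated soft preferences: 16, 18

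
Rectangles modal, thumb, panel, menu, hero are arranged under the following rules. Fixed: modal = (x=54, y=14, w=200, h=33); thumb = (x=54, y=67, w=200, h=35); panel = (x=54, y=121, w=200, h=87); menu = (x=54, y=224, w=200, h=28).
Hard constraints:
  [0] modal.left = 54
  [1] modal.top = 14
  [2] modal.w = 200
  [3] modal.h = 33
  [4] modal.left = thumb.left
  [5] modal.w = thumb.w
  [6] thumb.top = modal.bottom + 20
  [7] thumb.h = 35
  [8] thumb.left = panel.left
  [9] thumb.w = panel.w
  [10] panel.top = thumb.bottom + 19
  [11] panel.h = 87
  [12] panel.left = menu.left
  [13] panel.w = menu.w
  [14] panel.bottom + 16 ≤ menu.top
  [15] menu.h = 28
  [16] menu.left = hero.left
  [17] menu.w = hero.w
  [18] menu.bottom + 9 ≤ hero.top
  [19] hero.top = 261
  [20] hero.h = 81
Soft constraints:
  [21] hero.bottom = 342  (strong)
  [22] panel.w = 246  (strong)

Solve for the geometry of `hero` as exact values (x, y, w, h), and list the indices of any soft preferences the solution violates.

hero = (x=54, y=261, w=200, h=81)
violated soft preferences: 22

1. hero.x = 54  [menu.left = hero.left]
2. hero.w = 200  [menu.w = hero.w]
3. hero.y = 261  [hero.top = 261]
4. hero.h = 81  [hero.h = 81]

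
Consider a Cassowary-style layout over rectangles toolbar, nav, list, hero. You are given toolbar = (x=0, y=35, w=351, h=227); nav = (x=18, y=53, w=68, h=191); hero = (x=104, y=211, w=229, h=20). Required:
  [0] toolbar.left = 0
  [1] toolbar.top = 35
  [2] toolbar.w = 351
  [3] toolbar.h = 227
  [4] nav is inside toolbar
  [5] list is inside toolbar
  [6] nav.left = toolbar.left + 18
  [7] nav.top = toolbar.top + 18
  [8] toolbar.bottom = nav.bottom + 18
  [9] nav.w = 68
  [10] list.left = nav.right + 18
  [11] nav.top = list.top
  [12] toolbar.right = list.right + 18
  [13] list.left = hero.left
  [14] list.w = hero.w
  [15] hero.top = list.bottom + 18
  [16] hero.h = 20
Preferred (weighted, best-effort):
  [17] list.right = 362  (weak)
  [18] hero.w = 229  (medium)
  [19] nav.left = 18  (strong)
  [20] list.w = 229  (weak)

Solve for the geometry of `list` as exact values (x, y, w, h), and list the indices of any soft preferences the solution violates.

1. list.x = 104  [list.left = nav.right + 18]
2. list.y = 53  [nav.top = list.top]
3. list.w = 229  [toolbar.right = list.right + 18]
4. list.h = 140  [hero.top = list.bottom + 18]

list = (x=104, y=53, w=229, h=140)
violated soft preferences: 17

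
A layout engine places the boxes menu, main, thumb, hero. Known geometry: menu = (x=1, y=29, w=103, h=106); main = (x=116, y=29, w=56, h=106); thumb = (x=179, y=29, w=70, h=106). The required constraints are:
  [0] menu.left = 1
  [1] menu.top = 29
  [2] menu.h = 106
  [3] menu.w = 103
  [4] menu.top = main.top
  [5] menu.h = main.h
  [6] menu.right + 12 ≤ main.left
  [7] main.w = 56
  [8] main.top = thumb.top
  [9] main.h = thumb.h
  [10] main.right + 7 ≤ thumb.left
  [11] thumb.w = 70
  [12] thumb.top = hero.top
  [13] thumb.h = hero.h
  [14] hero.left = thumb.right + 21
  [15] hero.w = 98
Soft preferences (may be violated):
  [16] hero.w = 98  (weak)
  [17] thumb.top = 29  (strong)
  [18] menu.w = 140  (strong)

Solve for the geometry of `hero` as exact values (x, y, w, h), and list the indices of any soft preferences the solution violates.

1. hero.y = 29  [thumb.top = hero.top]
2. hero.h = 106  [thumb.h = hero.h]
3. hero.x = 270  [hero.left = thumb.right + 21]
4. hero.w = 98  [hero.w = 98]

hero = (x=270, y=29, w=98, h=106)
violated soft preferences: 18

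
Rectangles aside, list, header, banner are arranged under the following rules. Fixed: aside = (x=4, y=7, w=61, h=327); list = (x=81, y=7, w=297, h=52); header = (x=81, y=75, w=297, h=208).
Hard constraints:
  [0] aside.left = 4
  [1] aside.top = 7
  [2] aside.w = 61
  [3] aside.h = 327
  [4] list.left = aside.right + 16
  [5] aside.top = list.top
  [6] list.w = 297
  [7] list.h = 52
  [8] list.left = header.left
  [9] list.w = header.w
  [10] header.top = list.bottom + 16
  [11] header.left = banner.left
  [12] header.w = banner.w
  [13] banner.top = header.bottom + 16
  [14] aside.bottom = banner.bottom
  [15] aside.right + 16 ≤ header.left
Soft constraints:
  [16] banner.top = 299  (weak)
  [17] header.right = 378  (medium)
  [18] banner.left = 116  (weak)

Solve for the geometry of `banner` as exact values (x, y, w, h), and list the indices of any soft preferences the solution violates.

1. banner.x = 81  [header.left = banner.left]
2. banner.w = 297  [header.w = banner.w]
3. banner.y = 299  [banner.top = header.bottom + 16]
4. banner.h = 35  [aside.bottom = banner.bottom]

banner = (x=81, y=299, w=297, h=35)
violated soft preferences: 18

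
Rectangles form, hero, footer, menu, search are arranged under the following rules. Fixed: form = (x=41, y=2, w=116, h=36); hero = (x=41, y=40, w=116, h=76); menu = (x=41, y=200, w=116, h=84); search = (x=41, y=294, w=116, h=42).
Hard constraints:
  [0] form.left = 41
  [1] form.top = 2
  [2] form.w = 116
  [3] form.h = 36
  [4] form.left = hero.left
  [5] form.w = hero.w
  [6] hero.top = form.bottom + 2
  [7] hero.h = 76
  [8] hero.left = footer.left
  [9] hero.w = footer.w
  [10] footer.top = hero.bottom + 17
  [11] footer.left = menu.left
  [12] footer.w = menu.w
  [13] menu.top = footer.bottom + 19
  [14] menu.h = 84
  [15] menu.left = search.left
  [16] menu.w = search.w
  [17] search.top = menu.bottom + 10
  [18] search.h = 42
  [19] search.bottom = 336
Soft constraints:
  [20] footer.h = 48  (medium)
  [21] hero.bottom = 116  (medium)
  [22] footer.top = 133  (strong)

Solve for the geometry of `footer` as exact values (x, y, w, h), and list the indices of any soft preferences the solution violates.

footer = (x=41, y=133, w=116, h=48)
violated soft preferences: none

1. footer.x = 41  [hero.left = footer.left]
2. footer.w = 116  [hero.w = footer.w]
3. footer.y = 133  [footer.top = hero.bottom + 17]
4. footer.h = 48  [menu.top = footer.bottom + 19]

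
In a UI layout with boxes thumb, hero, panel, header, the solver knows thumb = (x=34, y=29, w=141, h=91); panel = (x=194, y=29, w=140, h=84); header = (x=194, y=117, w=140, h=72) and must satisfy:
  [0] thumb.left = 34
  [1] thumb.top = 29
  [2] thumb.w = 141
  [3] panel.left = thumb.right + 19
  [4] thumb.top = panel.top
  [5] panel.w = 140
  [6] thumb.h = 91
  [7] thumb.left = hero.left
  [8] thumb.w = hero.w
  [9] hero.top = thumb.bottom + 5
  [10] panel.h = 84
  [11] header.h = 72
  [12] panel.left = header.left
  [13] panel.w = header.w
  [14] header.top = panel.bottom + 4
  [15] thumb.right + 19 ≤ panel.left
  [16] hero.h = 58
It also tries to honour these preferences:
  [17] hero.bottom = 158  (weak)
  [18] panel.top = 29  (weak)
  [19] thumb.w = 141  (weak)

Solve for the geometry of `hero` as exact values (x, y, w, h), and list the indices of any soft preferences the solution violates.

1. hero.x = 34  [thumb.left = hero.left]
2. hero.w = 141  [thumb.w = hero.w]
3. hero.y = 125  [hero.top = thumb.bottom + 5]
4. hero.h = 58  [hero.h = 58]

hero = (x=34, y=125, w=141, h=58)
violated soft preferences: 17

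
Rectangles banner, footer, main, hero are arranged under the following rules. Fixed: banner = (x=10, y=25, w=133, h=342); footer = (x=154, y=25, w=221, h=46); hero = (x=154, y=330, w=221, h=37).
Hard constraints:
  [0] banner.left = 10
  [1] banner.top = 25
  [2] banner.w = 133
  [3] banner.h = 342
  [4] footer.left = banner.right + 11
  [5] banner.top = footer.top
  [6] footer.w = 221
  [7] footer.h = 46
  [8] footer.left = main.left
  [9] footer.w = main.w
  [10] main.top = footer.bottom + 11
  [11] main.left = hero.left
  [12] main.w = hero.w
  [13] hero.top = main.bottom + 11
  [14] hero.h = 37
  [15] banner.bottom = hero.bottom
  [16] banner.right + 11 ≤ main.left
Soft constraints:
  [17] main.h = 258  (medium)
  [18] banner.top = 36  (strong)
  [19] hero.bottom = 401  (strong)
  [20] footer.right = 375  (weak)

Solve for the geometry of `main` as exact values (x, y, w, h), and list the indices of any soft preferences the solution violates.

1. main.x = 154  [footer.left = main.left]
2. main.w = 221  [footer.w = main.w]
3. main.y = 82  [main.top = footer.bottom + 11]
4. main.h = 237  [hero.top = main.bottom + 11]

main = (x=154, y=82, w=221, h=237)
violated soft preferences: 17, 18, 19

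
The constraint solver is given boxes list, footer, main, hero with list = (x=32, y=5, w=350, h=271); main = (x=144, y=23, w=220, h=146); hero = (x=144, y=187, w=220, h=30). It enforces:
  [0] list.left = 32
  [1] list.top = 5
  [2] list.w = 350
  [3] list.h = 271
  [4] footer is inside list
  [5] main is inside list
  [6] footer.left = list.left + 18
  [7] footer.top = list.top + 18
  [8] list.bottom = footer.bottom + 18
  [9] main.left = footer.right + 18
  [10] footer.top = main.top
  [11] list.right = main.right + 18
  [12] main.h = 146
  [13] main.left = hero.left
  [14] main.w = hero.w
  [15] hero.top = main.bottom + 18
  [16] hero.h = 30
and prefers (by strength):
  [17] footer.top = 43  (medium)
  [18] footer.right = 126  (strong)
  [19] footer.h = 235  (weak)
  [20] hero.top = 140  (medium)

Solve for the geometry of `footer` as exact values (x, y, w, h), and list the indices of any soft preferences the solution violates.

footer = (x=50, y=23, w=76, h=235)
violated soft preferences: 17, 20

1. footer.x = 50  [footer.left = list.left + 18]
2. footer.y = 23  [footer.top = list.top + 18]
3. footer.h = 235  [list.bottom = footer.bottom + 18]
4. footer.w = 76  [main.left = footer.right + 18]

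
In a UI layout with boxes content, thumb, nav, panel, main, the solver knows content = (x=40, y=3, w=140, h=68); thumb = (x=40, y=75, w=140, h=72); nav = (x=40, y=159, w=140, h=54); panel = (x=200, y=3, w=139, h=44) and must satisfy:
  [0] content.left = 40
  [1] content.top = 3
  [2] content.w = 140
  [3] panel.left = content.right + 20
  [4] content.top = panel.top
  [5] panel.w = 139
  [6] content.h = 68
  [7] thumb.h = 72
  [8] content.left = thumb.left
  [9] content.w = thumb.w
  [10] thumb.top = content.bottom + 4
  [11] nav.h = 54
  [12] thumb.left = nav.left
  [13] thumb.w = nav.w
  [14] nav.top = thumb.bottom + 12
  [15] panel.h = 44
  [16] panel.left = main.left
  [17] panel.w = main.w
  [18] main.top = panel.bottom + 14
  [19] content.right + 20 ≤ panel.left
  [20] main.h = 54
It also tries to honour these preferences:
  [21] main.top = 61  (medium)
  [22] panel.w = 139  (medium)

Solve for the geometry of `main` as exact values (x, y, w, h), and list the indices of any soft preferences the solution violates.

1. main.x = 200  [panel.left = main.left]
2. main.w = 139  [panel.w = main.w]
3. main.y = 61  [main.top = panel.bottom + 14]
4. main.h = 54  [main.h = 54]

main = (x=200, y=61, w=139, h=54)
violated soft preferences: none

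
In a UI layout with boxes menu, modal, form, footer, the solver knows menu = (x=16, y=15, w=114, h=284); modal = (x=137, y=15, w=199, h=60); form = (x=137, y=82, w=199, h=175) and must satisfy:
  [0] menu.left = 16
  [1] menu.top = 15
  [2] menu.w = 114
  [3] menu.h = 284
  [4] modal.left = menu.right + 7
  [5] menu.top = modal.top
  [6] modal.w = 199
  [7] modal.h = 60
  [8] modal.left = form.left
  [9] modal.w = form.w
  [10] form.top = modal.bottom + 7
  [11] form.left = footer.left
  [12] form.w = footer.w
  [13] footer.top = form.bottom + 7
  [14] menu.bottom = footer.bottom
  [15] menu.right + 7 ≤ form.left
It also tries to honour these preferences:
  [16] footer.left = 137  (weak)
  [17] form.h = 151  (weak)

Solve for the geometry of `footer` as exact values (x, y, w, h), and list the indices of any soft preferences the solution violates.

footer = (x=137, y=264, w=199, h=35)
violated soft preferences: 17

1. footer.x = 137  [form.left = footer.left]
2. footer.w = 199  [form.w = footer.w]
3. footer.y = 264  [footer.top = form.bottom + 7]
4. footer.h = 35  [menu.bottom = footer.bottom]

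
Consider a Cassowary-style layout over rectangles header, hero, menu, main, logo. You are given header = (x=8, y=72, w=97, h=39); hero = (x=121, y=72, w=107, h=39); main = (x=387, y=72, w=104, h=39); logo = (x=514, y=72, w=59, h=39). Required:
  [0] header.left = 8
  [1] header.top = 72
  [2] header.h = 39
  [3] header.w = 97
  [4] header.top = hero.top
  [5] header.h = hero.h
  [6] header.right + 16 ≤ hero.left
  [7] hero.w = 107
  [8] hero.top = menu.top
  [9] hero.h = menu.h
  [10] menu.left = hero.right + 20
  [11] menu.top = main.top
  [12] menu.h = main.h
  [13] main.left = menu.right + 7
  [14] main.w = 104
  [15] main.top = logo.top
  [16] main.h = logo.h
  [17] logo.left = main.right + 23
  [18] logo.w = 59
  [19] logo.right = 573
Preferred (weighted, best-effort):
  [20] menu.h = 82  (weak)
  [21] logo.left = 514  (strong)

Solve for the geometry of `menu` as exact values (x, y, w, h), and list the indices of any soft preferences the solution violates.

1. menu.y = 72  [hero.top = menu.top]
2. menu.h = 39  [hero.h = menu.h]
3. menu.x = 248  [menu.left = hero.right + 20]
4. menu.w = 132  [main.left = menu.right + 7]

menu = (x=248, y=72, w=132, h=39)
violated soft preferences: 20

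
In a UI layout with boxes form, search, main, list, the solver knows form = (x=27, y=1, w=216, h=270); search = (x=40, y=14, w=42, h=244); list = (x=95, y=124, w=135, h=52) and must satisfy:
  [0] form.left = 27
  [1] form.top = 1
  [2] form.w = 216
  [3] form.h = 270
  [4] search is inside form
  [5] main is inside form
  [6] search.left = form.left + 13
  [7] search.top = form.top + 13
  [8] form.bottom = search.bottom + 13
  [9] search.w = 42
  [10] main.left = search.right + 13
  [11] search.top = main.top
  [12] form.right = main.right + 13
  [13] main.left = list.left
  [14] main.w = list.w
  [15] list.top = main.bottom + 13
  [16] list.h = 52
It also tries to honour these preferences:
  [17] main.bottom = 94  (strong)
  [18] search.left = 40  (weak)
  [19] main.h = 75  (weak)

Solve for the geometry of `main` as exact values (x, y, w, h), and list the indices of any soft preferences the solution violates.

1. main.x = 95  [main.left = search.right + 13]
2. main.y = 14  [search.top = main.top]
3. main.w = 135  [form.right = main.right + 13]
4. main.h = 97  [list.top = main.bottom + 13]

main = (x=95, y=14, w=135, h=97)
violated soft preferences: 17, 19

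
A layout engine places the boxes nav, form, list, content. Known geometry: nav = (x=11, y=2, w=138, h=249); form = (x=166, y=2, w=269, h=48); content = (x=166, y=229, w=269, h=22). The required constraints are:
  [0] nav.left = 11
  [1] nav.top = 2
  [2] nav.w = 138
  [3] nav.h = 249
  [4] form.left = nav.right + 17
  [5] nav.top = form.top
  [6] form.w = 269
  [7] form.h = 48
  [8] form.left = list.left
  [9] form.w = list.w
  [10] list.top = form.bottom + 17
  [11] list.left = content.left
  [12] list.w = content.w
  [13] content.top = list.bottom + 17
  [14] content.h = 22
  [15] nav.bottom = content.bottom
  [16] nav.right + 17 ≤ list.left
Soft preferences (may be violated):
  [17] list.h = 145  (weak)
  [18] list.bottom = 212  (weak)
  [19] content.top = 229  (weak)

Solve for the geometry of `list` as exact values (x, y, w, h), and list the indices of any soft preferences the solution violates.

list = (x=166, y=67, w=269, h=145)
violated soft preferences: none

1. list.x = 166  [form.left = list.left]
2. list.w = 269  [form.w = list.w]
3. list.y = 67  [list.top = form.bottom + 17]
4. list.h = 145  [content.top = list.bottom + 17]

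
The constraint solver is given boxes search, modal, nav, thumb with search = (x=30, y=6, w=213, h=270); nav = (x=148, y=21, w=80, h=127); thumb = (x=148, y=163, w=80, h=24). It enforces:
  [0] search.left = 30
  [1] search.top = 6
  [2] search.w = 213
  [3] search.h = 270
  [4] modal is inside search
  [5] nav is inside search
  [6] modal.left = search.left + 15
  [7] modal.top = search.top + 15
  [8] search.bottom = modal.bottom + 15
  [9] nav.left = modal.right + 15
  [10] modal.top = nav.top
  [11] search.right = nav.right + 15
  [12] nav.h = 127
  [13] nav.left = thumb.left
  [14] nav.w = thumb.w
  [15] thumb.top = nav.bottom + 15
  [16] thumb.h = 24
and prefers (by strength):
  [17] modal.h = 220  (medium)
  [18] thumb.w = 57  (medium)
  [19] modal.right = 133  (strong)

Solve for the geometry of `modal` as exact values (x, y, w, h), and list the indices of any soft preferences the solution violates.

1. modal.x = 45  [modal.left = search.left + 15]
2. modal.y = 21  [modal.top = search.top + 15]
3. modal.h = 240  [search.bottom = modal.bottom + 15]
4. modal.w = 88  [nav.left = modal.right + 15]

modal = (x=45, y=21, w=88, h=240)
violated soft preferences: 17, 18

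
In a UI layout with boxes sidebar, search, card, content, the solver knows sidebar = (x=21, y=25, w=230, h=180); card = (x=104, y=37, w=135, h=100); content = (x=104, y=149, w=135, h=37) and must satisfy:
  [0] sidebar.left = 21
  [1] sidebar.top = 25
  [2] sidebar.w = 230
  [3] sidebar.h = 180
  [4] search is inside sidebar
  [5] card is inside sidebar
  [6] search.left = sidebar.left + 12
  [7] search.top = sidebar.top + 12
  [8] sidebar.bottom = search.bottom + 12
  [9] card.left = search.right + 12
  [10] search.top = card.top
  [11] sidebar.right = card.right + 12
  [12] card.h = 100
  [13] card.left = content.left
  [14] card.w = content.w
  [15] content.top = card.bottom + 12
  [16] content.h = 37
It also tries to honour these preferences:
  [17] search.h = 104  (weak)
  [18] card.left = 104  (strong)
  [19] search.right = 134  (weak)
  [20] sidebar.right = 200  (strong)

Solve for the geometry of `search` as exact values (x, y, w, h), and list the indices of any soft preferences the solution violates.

1. search.x = 33  [search.left = sidebar.left + 12]
2. search.y = 37  [search.top = sidebar.top + 12]
3. search.h = 156  [sidebar.bottom = search.bottom + 12]
4. search.w = 59  [card.left = search.right + 12]

search = (x=33, y=37, w=59, h=156)
violated soft preferences: 17, 19, 20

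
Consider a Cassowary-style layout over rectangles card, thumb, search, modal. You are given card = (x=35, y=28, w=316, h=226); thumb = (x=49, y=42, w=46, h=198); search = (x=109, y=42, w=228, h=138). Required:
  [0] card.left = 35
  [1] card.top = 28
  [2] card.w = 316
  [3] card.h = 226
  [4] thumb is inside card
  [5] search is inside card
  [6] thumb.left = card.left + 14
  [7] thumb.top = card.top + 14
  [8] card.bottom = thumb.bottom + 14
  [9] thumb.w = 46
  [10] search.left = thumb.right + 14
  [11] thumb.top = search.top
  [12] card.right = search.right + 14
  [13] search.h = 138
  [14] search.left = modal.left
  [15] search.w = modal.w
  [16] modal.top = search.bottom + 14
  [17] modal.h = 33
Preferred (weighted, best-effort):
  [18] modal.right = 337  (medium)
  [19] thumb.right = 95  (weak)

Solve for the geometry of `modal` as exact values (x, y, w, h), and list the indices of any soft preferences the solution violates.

1. modal.x = 109  [search.left = modal.left]
2. modal.w = 228  [search.w = modal.w]
3. modal.y = 194  [modal.top = search.bottom + 14]
4. modal.h = 33  [modal.h = 33]

modal = (x=109, y=194, w=228, h=33)
violated soft preferences: none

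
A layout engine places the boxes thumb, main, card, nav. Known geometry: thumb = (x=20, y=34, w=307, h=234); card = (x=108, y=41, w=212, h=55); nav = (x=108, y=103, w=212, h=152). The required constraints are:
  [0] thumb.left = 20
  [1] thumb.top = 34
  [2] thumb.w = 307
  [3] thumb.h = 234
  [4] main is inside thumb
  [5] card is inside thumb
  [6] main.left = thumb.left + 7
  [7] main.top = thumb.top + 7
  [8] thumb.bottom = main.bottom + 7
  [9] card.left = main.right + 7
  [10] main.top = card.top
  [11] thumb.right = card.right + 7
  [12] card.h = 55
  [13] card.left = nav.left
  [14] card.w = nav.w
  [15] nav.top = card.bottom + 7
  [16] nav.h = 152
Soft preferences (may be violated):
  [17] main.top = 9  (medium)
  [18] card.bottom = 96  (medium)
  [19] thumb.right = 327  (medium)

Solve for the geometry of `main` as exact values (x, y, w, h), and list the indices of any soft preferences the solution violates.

1. main.x = 27  [main.left = thumb.left + 7]
2. main.y = 41  [main.top = thumb.top + 7]
3. main.h = 220  [thumb.bottom = main.bottom + 7]
4. main.w = 74  [card.left = main.right + 7]

main = (x=27, y=41, w=74, h=220)
violated soft preferences: 17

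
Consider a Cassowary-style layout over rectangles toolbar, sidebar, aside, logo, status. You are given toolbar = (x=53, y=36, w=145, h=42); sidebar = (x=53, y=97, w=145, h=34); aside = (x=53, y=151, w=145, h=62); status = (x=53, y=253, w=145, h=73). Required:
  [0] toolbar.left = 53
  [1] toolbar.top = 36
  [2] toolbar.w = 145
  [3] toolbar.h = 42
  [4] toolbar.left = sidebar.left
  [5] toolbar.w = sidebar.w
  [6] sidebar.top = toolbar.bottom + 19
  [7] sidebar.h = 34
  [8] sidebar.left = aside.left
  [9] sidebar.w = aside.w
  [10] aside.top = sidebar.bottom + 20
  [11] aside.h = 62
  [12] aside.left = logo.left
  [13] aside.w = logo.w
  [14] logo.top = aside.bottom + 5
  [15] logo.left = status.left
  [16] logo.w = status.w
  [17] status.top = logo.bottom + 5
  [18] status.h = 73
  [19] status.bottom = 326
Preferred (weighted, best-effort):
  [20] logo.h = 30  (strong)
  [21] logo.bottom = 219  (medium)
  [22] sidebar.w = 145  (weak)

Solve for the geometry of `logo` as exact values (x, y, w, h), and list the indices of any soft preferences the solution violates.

logo = (x=53, y=218, w=145, h=30)
violated soft preferences: 21

1. logo.x = 53  [aside.left = logo.left]
2. logo.w = 145  [aside.w = logo.w]
3. logo.y = 218  [logo.top = aside.bottom + 5]
4. logo.h = 30  [status.top = logo.bottom + 5]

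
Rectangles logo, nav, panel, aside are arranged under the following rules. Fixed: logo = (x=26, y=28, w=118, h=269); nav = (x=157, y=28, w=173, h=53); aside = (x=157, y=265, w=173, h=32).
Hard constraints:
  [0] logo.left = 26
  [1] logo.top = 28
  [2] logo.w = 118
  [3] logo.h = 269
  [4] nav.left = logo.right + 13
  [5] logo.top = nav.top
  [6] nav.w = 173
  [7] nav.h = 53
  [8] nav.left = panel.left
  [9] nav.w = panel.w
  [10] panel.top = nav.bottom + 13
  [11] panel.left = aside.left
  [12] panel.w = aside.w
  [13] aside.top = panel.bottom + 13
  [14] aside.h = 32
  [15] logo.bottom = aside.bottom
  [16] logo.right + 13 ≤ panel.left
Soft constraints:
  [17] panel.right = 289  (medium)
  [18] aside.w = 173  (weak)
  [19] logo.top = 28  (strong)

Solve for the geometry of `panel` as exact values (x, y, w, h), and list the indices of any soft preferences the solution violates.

1. panel.x = 157  [nav.left = panel.left]
2. panel.w = 173  [nav.w = panel.w]
3. panel.y = 94  [panel.top = nav.bottom + 13]
4. panel.h = 158  [aside.top = panel.bottom + 13]

panel = (x=157, y=94, w=173, h=158)
violated soft preferences: 17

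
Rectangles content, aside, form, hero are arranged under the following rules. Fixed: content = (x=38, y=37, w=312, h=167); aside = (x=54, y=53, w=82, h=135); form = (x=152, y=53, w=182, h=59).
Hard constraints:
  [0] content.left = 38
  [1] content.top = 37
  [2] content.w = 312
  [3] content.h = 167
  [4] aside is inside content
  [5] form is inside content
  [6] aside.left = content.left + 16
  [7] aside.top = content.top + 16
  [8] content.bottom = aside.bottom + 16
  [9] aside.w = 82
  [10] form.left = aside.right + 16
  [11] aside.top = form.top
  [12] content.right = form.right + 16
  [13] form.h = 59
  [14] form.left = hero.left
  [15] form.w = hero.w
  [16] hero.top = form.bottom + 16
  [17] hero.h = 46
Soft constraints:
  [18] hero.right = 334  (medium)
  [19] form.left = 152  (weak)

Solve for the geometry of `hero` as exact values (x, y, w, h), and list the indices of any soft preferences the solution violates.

hero = (x=152, y=128, w=182, h=46)
violated soft preferences: none

1. hero.x = 152  [form.left = hero.left]
2. hero.w = 182  [form.w = hero.w]
3. hero.y = 128  [hero.top = form.bottom + 16]
4. hero.h = 46  [hero.h = 46]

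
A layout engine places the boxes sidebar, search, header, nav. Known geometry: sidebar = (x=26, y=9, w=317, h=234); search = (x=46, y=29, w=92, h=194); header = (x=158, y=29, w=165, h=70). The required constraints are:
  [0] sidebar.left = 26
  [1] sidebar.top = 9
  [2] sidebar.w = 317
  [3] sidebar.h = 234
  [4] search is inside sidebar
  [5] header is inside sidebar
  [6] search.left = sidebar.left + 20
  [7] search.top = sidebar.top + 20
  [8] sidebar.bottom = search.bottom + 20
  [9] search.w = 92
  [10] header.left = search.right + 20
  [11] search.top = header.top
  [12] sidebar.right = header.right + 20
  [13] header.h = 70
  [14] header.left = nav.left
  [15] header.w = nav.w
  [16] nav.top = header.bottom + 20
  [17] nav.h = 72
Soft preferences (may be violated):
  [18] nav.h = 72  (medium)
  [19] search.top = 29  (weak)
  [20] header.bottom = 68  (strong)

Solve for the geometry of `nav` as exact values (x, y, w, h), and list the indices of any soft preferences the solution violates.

nav = (x=158, y=119, w=165, h=72)
violated soft preferences: 20

1. nav.x = 158  [header.left = nav.left]
2. nav.w = 165  [header.w = nav.w]
3. nav.y = 119  [nav.top = header.bottom + 20]
4. nav.h = 72  [nav.h = 72]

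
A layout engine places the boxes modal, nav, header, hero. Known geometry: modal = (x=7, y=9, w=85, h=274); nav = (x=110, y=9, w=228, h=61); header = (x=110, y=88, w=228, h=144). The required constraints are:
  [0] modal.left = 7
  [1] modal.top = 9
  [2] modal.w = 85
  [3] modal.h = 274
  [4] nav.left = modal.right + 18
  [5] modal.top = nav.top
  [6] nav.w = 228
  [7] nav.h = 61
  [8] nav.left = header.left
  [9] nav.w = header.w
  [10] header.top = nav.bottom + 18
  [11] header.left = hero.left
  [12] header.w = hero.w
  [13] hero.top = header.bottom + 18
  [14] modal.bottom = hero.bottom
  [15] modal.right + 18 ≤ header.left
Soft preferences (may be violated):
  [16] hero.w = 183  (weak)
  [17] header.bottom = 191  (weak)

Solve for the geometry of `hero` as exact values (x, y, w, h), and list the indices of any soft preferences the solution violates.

1. hero.x = 110  [header.left = hero.left]
2. hero.w = 228  [header.w = hero.w]
3. hero.y = 250  [hero.top = header.bottom + 18]
4. hero.h = 33  [modal.bottom = hero.bottom]

hero = (x=110, y=250, w=228, h=33)
violated soft preferences: 16, 17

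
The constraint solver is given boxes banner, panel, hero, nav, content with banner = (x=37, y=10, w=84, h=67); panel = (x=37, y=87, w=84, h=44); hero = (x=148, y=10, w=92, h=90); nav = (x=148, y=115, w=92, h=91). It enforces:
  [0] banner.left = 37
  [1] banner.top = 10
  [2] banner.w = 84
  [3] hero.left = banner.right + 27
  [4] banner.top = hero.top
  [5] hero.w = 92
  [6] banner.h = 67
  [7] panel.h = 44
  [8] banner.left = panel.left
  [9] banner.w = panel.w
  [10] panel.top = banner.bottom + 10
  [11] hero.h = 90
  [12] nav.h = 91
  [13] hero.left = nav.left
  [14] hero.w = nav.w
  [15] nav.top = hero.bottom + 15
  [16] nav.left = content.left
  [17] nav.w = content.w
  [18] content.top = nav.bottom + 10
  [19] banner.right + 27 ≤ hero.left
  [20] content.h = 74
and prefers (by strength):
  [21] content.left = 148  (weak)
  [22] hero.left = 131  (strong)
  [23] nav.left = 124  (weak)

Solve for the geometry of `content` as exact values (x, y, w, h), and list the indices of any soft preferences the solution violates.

1. content.x = 148  [nav.left = content.left]
2. content.w = 92  [nav.w = content.w]
3. content.y = 216  [content.top = nav.bottom + 10]
4. content.h = 74  [content.h = 74]

content = (x=148, y=216, w=92, h=74)
violated soft preferences: 22, 23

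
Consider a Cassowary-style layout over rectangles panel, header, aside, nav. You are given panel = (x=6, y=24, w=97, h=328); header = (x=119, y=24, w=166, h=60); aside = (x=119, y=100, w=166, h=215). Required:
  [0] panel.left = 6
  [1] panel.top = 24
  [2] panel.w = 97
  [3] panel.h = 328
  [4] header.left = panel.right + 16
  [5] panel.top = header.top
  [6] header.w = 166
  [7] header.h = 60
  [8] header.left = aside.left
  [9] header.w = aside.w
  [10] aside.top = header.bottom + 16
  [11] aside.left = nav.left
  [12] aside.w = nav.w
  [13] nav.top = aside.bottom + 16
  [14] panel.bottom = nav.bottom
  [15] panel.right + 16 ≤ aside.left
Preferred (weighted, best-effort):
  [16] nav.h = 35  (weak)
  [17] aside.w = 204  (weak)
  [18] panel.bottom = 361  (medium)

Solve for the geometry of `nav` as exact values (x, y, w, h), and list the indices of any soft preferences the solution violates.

1. nav.x = 119  [aside.left = nav.left]
2. nav.w = 166  [aside.w = nav.w]
3. nav.y = 331  [nav.top = aside.bottom + 16]
4. nav.h = 21  [panel.bottom = nav.bottom]

nav = (x=119, y=331, w=166, h=21)
violated soft preferences: 16, 17, 18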